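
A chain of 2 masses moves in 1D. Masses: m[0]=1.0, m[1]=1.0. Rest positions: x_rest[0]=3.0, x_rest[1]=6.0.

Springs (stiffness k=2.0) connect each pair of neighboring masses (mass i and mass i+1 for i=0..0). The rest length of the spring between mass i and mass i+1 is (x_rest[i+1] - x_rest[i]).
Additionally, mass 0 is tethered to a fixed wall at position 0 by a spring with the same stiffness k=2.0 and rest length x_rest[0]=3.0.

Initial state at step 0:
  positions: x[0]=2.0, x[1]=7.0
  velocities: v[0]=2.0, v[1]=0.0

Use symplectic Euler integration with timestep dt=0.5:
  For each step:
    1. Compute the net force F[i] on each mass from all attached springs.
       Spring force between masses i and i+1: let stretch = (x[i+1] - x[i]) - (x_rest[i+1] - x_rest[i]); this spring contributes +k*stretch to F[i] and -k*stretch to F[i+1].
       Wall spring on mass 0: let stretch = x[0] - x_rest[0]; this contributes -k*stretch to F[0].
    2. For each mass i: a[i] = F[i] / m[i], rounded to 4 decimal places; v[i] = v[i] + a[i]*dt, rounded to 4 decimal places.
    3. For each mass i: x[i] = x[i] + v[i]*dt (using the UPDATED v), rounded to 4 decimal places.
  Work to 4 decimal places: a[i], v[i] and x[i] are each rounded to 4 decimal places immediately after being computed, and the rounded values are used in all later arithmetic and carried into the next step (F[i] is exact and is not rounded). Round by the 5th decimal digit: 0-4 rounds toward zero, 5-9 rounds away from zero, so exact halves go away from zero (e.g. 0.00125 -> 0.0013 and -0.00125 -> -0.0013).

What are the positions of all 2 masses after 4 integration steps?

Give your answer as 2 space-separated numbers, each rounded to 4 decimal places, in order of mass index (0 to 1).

Step 0: x=[2.0000 7.0000] v=[2.0000 0.0000]
Step 1: x=[4.5000 6.0000] v=[5.0000 -2.0000]
Step 2: x=[5.5000 5.7500] v=[2.0000 -0.5000]
Step 3: x=[3.8750 6.8750] v=[-3.2500 2.2500]
Step 4: x=[1.8125 8.0000] v=[-4.1250 2.2500]

Answer: 1.8125 8.0000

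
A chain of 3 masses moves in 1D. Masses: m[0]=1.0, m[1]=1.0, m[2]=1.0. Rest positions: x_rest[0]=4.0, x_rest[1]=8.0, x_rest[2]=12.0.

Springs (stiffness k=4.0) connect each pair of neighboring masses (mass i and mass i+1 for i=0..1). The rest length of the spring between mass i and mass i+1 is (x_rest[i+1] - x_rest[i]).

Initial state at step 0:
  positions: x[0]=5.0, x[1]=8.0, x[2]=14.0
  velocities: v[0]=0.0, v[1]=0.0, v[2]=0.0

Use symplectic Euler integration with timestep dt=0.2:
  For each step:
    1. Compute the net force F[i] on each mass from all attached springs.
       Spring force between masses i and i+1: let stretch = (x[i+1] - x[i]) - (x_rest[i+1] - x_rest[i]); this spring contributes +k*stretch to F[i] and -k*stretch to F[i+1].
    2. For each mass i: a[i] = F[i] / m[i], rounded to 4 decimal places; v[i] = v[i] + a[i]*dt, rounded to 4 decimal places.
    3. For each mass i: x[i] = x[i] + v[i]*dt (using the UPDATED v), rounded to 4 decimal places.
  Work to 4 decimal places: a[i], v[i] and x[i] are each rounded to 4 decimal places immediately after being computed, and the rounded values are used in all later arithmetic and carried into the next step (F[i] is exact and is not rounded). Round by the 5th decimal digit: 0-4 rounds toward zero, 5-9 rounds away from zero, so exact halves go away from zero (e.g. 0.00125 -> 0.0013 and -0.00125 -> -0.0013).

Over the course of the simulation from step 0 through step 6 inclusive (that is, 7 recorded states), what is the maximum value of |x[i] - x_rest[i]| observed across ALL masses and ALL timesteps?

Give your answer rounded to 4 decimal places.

Answer: 2.0651

Derivation:
Step 0: x=[5.0000 8.0000 14.0000] v=[0.0000 0.0000 0.0000]
Step 1: x=[4.8400 8.4800 13.6800] v=[-0.8000 2.4000 -1.6000]
Step 2: x=[4.6224 9.2096 13.1680] v=[-1.0880 3.6480 -2.5600]
Step 3: x=[4.4988 9.8386 12.6627] v=[-0.6182 3.1450 -2.5267]
Step 4: x=[4.5895 10.0651 12.3455] v=[0.4536 1.1324 -1.5860]
Step 5: x=[4.9163 9.7803 12.3034] v=[1.6341 -1.4238 -0.2103]
Step 6: x=[5.3814 9.1210 12.4976] v=[2.3253 -3.2965 0.9712]
Max displacement = 2.0651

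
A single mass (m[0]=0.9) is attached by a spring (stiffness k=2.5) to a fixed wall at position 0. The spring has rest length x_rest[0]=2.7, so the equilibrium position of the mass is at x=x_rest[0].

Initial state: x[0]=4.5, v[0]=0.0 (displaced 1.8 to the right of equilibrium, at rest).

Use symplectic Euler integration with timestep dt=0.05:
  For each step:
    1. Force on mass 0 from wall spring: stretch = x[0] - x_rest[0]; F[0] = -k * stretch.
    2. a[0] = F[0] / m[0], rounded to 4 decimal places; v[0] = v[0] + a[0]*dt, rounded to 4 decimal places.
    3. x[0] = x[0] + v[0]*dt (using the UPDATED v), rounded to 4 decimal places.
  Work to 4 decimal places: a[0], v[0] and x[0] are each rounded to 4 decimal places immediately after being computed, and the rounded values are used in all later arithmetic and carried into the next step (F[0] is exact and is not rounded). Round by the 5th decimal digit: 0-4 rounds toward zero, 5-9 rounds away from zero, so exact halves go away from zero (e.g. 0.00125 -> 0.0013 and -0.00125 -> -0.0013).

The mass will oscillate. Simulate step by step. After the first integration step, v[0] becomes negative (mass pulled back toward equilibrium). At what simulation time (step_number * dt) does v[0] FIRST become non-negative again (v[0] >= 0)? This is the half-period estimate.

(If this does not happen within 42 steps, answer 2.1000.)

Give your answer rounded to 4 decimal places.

Answer: 1.9000

Derivation:
Step 0: x=[4.5000] v=[0.0000]
Step 1: x=[4.4875] v=[-0.2500]
Step 2: x=[4.4626] v=[-0.4983]
Step 3: x=[4.4254] v=[-0.7431]
Step 4: x=[4.3763] v=[-0.9827]
Step 5: x=[4.3155] v=[-1.2155]
Step 6: x=[4.2435] v=[-1.4399]
Step 7: x=[4.1608] v=[-1.6543]
Step 8: x=[4.0679] v=[-1.8572]
Step 9: x=[3.9655] v=[-2.0472]
Step 10: x=[3.8544] v=[-2.2230]
Step 11: x=[3.7352] v=[-2.3833]
Step 12: x=[3.6088] v=[-2.5271]
Step 13: x=[3.4761] v=[-2.6533]
Step 14: x=[3.3380] v=[-2.7611]
Step 15: x=[3.1955] v=[-2.8497]
Step 16: x=[3.0496] v=[-2.9185]
Step 17: x=[2.9012] v=[-2.9671]
Step 18: x=[2.7515] v=[-2.9950]
Step 19: x=[2.6014] v=[-3.0022]
Step 20: x=[2.4520] v=[-2.9885]
Step 21: x=[2.3043] v=[-2.9541]
Step 22: x=[2.1593] v=[-2.8991]
Step 23: x=[2.0181] v=[-2.8240]
Step 24: x=[1.8816] v=[-2.7293]
Step 25: x=[1.7508] v=[-2.6156]
Step 26: x=[1.6266] v=[-2.4838]
Step 27: x=[1.5099] v=[-2.3347]
Step 28: x=[1.4014] v=[-2.1694]
Step 29: x=[1.3020] v=[-1.9890]
Step 30: x=[1.2123] v=[-1.7948]
Step 31: x=[1.1329] v=[-1.5882]
Step 32: x=[1.0644] v=[-1.3705]
Step 33: x=[1.0072] v=[-1.1433]
Step 34: x=[0.9618] v=[-0.9082]
Step 35: x=[0.9285] v=[-0.6668]
Step 36: x=[0.9075] v=[-0.4208]
Step 37: x=[0.8989] v=[-0.1718]
Step 38: x=[0.9028] v=[0.0784]
First v>=0 after going negative at step 38, time=1.9000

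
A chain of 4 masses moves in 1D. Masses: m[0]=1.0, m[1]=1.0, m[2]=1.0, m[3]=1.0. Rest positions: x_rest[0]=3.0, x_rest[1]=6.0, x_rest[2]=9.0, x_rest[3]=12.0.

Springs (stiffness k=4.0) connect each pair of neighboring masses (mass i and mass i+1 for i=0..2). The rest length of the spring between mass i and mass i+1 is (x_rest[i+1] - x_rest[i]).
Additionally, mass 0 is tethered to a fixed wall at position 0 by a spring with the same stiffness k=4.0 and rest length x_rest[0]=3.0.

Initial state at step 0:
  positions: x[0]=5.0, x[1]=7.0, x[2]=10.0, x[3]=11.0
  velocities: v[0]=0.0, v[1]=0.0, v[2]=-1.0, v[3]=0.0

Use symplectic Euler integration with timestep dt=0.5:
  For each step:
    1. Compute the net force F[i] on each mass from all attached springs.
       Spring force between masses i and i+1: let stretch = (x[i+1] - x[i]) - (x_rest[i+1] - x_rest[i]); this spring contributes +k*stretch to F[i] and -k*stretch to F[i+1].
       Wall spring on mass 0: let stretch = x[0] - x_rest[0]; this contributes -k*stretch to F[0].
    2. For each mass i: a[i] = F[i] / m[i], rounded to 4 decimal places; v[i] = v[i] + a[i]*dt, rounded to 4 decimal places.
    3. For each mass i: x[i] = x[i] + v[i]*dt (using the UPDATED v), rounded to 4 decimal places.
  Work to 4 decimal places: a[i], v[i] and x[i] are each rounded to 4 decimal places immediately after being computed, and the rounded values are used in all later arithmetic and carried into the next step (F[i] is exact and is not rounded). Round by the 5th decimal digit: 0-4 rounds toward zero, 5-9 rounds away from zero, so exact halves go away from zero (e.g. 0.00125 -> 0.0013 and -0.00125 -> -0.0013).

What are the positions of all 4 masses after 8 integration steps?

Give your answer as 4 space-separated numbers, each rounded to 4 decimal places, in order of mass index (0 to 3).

Step 0: x=[5.0000 7.0000 10.0000 11.0000] v=[0.0000 0.0000 -1.0000 0.0000]
Step 1: x=[2.0000 8.0000 7.5000 13.0000] v=[-6.0000 2.0000 -5.0000 4.0000]
Step 2: x=[3.0000 2.5000 11.0000 12.5000] v=[2.0000 -11.0000 7.0000 -1.0000]
Step 3: x=[0.5000 6.0000 7.5000 13.5000] v=[-5.0000 7.0000 -7.0000 2.0000]
Step 4: x=[3.0000 5.5000 8.5000 11.5000] v=[5.0000 -1.0000 2.0000 -4.0000]
Step 5: x=[5.0000 5.5000 9.5000 9.5000] v=[4.0000 0.0000 2.0000 -4.0000]
Step 6: x=[2.5000 9.0000 6.5000 10.5000] v=[-5.0000 7.0000 -6.0000 2.0000]
Step 7: x=[4.0000 3.5000 10.0000 10.5000] v=[3.0000 -11.0000 7.0000 0.0000]
Step 8: x=[1.0000 5.0000 7.5000 13.0000] v=[-6.0000 3.0000 -5.0000 5.0000]

Answer: 1.0000 5.0000 7.5000 13.0000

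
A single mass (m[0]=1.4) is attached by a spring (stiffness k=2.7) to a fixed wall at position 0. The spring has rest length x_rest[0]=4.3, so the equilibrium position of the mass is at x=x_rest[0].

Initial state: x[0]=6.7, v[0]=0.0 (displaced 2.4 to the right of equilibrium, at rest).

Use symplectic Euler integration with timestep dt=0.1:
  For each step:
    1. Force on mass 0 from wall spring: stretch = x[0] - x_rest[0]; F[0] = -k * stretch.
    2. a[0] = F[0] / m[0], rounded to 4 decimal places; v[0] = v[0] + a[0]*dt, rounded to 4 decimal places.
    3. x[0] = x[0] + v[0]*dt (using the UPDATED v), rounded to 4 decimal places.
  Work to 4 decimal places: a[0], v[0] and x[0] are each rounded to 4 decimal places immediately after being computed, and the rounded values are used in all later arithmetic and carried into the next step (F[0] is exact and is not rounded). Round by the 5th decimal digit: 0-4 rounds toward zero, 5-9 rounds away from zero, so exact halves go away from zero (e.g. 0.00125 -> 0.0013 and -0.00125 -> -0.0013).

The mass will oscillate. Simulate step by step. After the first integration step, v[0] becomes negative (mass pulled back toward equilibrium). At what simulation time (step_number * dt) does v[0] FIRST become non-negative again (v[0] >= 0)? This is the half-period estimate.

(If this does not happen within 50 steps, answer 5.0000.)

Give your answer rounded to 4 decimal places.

Answer: 2.3000

Derivation:
Step 0: x=[6.7000] v=[0.0000]
Step 1: x=[6.6537] v=[-0.4629]
Step 2: x=[6.5620] v=[-0.9168]
Step 3: x=[6.4267] v=[-1.3530]
Step 4: x=[6.2504] v=[-1.7632]
Step 5: x=[6.0365] v=[-2.1394]
Step 6: x=[5.7891] v=[-2.4743]
Step 7: x=[5.5130] v=[-2.7615]
Step 8: x=[5.2135] v=[-2.9954]
Step 9: x=[4.8963] v=[-3.1716]
Step 10: x=[4.5676] v=[-3.2866]
Step 11: x=[4.2338] v=[-3.3382]
Step 12: x=[3.9013] v=[-3.3254]
Step 13: x=[3.5765] v=[-3.2485]
Step 14: x=[3.2656] v=[-3.1090]
Step 15: x=[2.9747] v=[-2.9095]
Step 16: x=[2.7093] v=[-2.6539]
Step 17: x=[2.4746] v=[-2.3471]
Step 18: x=[2.2751] v=[-1.9951]
Step 19: x=[2.1146] v=[-1.6046]
Step 20: x=[1.9963] v=[-1.1831]
Step 21: x=[1.9224] v=[-0.7388]
Step 22: x=[1.8944] v=[-0.2803]
Step 23: x=[1.9128] v=[0.1836]
First v>=0 after going negative at step 23, time=2.3000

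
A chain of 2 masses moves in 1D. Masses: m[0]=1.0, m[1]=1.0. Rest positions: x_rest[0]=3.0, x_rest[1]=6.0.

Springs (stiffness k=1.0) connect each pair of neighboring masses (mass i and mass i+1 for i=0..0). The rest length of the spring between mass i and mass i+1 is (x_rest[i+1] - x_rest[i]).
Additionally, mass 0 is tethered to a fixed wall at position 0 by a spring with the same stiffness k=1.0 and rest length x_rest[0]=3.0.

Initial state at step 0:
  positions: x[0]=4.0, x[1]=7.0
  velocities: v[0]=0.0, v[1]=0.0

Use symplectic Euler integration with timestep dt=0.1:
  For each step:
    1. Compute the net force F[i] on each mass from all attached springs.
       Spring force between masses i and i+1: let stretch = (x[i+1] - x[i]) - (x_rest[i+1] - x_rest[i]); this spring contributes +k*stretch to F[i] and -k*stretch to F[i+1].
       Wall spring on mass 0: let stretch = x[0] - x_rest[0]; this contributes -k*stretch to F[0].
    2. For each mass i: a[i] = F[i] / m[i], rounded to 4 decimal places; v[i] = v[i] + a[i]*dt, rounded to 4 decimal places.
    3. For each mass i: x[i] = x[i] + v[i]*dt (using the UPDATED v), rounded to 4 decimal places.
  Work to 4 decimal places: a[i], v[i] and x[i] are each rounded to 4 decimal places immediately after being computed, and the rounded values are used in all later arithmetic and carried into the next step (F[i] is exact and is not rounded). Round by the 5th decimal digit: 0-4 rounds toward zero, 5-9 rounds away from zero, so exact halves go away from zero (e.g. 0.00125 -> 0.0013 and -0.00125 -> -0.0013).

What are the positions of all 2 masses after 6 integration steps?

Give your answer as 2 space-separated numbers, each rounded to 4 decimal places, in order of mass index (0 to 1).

Answer: 3.8036 6.9933

Derivation:
Step 0: x=[4.0000 7.0000] v=[0.0000 0.0000]
Step 1: x=[3.9900 7.0000] v=[-0.1000 0.0000]
Step 2: x=[3.9702 6.9999] v=[-0.1980 -0.0010]
Step 3: x=[3.9410 6.9995] v=[-0.2921 -0.0040]
Step 4: x=[3.9030 6.9985] v=[-0.3804 -0.0099]
Step 5: x=[3.8569 6.9966] v=[-0.4612 -0.0195]
Step 6: x=[3.8036 6.9933] v=[-0.5329 -0.0335]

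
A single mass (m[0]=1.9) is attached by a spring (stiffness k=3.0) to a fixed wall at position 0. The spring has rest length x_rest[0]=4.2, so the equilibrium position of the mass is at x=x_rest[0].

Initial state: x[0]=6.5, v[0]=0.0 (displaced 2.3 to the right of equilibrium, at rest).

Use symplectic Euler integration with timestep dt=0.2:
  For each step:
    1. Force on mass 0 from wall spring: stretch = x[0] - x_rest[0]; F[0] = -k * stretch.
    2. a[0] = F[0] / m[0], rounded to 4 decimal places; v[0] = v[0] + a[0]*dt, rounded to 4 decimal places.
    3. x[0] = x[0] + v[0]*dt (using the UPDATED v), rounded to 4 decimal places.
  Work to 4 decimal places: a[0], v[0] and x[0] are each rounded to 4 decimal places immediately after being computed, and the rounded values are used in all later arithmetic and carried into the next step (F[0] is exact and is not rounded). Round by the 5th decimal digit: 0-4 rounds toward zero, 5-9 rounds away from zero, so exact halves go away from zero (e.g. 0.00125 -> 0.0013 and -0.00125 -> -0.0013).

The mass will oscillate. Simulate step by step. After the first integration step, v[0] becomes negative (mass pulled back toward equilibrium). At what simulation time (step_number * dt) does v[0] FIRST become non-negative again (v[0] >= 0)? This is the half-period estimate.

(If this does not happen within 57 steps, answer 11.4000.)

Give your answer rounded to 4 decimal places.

Step 0: x=[6.5000] v=[0.0000]
Step 1: x=[6.3547] v=[-0.7263]
Step 2: x=[6.0734] v=[-1.4067]
Step 3: x=[5.6737] v=[-1.9983]
Step 4: x=[5.1810] v=[-2.4637]
Step 5: x=[4.6263] v=[-2.7735]
Step 6: x=[4.0447] v=[-2.9081]
Step 7: x=[3.4729] v=[-2.8591]
Step 8: x=[2.9470] v=[-2.6295]
Step 9: x=[2.5002] v=[-2.2338]
Step 10: x=[2.1608] v=[-1.6970]
Step 11: x=[1.9502] v=[-1.0530]
Step 12: x=[1.8817] v=[-0.3425]
Step 13: x=[1.9596] v=[0.3896]
First v>=0 after going negative at step 13, time=2.6000

Answer: 2.6000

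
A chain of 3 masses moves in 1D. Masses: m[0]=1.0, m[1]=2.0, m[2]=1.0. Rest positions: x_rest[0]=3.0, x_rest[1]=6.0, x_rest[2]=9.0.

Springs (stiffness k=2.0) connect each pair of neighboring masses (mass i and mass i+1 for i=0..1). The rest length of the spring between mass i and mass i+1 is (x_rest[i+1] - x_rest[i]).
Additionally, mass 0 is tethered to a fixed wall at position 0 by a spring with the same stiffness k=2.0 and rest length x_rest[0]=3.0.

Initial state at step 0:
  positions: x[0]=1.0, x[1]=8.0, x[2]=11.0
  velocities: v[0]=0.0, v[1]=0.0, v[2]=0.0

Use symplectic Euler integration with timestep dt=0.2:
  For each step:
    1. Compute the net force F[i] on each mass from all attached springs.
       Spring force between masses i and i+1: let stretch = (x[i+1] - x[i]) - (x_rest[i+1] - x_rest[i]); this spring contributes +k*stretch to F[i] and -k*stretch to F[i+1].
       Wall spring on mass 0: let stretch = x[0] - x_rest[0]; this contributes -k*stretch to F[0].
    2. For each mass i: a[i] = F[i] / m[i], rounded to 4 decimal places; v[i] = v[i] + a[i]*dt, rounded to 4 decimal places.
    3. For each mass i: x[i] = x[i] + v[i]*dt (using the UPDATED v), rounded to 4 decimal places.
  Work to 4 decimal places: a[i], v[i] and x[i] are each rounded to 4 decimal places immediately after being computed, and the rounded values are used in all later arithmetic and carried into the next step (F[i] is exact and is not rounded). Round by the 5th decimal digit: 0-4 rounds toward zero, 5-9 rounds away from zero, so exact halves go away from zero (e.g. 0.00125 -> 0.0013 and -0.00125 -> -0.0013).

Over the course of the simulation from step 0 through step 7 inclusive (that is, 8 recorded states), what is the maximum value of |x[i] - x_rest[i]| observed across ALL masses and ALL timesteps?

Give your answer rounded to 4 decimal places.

Answer: 3.2044

Derivation:
Step 0: x=[1.0000 8.0000 11.0000] v=[0.0000 0.0000 0.0000]
Step 1: x=[1.4800 7.8400 11.0000] v=[2.4000 -0.8000 0.0000]
Step 2: x=[2.3504 7.5520 10.9872] v=[4.3520 -1.4400 -0.0640]
Step 3: x=[3.4489 7.1933 10.9396] v=[5.4925 -1.7933 -0.2381]
Step 4: x=[4.5710 6.8347 10.8323] v=[5.6107 -1.7929 -0.5366]
Step 5: x=[5.5086 6.5455 10.6452] v=[4.6878 -1.4461 -0.9356]
Step 6: x=[6.0884 6.3788 10.3701] v=[2.8991 -0.8335 -1.3755]
Step 7: x=[6.2044 6.3601 10.0157] v=[0.5799 -0.0933 -1.7720]
Max displacement = 3.2044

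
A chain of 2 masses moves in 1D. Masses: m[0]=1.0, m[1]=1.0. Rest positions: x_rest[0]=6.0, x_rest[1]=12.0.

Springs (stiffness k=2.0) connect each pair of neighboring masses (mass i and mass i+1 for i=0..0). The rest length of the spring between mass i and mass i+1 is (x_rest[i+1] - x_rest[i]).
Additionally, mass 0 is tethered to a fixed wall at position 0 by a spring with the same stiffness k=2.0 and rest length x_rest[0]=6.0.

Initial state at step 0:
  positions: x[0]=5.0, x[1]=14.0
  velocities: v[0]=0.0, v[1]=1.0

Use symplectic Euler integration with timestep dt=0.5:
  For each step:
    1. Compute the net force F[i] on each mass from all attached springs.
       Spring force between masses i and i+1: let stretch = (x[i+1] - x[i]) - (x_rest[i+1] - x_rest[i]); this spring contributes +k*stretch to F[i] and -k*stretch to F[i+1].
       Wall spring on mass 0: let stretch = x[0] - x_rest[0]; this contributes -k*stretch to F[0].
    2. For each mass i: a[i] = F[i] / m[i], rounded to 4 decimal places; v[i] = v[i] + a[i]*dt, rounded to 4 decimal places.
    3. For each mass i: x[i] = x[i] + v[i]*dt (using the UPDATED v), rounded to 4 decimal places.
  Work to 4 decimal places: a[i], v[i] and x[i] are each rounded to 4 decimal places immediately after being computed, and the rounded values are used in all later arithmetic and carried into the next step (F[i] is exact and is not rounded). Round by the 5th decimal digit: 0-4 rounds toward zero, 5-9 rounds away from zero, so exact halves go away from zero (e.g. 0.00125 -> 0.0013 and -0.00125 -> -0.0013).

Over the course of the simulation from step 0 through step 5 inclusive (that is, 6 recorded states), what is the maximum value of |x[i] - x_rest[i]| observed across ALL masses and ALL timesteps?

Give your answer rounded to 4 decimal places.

Step 0: x=[5.0000 14.0000] v=[0.0000 1.0000]
Step 1: x=[7.0000 13.0000] v=[4.0000 -2.0000]
Step 2: x=[8.5000 12.0000] v=[3.0000 -2.0000]
Step 3: x=[7.5000 12.2500] v=[-2.0000 0.5000]
Step 4: x=[5.1250 13.1250] v=[-4.7500 1.7500]
Step 5: x=[4.1875 13.0000] v=[-1.8750 -0.2500]
Max displacement = 2.5000

Answer: 2.5000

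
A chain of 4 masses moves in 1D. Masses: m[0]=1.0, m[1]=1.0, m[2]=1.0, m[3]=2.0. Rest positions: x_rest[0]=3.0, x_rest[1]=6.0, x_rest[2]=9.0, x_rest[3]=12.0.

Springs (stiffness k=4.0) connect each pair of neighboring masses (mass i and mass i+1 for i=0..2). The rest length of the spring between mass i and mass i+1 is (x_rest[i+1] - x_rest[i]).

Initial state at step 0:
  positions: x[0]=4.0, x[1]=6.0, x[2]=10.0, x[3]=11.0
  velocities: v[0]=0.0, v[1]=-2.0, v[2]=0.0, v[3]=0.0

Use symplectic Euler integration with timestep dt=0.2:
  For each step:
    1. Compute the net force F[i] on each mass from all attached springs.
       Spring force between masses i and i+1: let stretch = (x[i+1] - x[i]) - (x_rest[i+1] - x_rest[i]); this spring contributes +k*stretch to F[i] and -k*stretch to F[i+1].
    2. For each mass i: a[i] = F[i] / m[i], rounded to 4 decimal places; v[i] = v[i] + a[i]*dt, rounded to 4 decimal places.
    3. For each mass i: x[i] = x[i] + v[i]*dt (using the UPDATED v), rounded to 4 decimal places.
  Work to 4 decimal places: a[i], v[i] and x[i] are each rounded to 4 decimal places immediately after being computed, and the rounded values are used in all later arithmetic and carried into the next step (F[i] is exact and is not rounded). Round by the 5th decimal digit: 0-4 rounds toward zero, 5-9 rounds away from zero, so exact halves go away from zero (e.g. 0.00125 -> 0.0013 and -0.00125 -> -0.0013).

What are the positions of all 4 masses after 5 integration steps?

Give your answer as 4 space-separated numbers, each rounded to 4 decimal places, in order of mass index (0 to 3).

Answer: 2.4969 5.8190 7.5534 12.0654

Derivation:
Step 0: x=[4.0000 6.0000 10.0000 11.0000] v=[0.0000 -2.0000 0.0000 0.0000]
Step 1: x=[3.8400 5.9200 9.5200 11.1600] v=[-0.8000 -0.4000 -2.4000 0.8000]
Step 2: x=[3.5328 6.0832 8.7264 11.4288] v=[-1.5360 0.8160 -3.9680 1.3440]
Step 3: x=[3.1537 6.2612 7.9423 11.7214] v=[-1.8957 0.8902 -3.9206 1.4630]
Step 4: x=[2.7918 6.2110 7.4939 11.9517] v=[-1.8097 -0.2509 -2.2422 1.1514]
Step 5: x=[2.4969 5.8190 7.5534 12.0654] v=[-1.4743 -1.9599 0.2977 0.5683]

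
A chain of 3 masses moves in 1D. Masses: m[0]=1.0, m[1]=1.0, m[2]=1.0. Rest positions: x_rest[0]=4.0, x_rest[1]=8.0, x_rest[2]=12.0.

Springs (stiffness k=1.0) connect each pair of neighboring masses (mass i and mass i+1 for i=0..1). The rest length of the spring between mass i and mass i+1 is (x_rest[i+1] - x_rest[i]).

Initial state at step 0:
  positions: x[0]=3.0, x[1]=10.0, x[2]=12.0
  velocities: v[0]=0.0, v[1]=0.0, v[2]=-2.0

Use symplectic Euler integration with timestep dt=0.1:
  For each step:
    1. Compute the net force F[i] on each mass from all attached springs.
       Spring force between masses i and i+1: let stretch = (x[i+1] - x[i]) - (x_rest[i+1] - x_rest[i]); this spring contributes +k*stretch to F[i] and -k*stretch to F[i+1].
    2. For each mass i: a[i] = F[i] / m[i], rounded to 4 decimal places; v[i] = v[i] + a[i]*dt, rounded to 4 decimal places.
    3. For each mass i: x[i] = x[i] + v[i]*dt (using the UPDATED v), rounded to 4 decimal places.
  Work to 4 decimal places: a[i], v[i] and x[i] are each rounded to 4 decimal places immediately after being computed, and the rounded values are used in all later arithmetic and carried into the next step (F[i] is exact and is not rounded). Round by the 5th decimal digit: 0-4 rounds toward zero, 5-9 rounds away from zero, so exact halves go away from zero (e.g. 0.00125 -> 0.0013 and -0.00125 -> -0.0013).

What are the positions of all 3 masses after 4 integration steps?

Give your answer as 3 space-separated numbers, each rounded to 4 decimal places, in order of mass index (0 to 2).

Answer: 3.2880 9.5025 11.4094

Derivation:
Step 0: x=[3.0000 10.0000 12.0000] v=[0.0000 0.0000 -2.0000]
Step 1: x=[3.0300 9.9500 11.8200] v=[0.3000 -0.5000 -1.8000]
Step 2: x=[3.0892 9.8495 11.6613] v=[0.5920 -1.0050 -1.5870]
Step 3: x=[3.1760 9.6995 11.5245] v=[0.8680 -1.4999 -1.3682]
Step 4: x=[3.2880 9.5025 11.4094] v=[1.1204 -1.9698 -1.1507]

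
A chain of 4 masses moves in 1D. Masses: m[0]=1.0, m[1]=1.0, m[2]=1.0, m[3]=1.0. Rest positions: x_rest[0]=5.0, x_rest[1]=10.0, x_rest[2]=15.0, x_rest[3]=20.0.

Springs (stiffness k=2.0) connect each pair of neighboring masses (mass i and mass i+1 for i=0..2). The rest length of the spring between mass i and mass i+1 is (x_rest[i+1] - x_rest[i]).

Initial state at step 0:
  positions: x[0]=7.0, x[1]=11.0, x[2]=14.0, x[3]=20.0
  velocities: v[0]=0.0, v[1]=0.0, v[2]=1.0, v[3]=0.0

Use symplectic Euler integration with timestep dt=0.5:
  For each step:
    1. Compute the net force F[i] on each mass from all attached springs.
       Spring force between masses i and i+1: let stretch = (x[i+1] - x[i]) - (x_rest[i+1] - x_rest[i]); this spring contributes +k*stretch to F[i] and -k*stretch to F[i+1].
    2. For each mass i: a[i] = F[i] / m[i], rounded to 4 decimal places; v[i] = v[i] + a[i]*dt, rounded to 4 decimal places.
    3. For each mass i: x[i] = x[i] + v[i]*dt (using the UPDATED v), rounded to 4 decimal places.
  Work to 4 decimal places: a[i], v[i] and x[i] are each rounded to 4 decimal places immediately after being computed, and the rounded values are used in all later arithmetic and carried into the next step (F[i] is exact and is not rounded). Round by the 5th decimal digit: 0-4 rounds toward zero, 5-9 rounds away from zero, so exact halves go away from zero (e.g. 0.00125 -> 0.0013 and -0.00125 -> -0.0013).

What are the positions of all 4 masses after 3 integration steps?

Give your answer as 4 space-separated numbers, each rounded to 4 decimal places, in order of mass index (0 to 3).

Answer: 4.6250 11.5000 16.2500 21.1250

Derivation:
Step 0: x=[7.0000 11.0000 14.0000 20.0000] v=[0.0000 0.0000 1.0000 0.0000]
Step 1: x=[6.5000 10.5000 16.0000 19.5000] v=[-1.0000 -1.0000 4.0000 -1.0000]
Step 2: x=[5.5000 10.7500 17.0000 19.7500] v=[-2.0000 0.5000 2.0000 0.5000]
Step 3: x=[4.6250 11.5000 16.2500 21.1250] v=[-1.7500 1.5000 -1.5000 2.7500]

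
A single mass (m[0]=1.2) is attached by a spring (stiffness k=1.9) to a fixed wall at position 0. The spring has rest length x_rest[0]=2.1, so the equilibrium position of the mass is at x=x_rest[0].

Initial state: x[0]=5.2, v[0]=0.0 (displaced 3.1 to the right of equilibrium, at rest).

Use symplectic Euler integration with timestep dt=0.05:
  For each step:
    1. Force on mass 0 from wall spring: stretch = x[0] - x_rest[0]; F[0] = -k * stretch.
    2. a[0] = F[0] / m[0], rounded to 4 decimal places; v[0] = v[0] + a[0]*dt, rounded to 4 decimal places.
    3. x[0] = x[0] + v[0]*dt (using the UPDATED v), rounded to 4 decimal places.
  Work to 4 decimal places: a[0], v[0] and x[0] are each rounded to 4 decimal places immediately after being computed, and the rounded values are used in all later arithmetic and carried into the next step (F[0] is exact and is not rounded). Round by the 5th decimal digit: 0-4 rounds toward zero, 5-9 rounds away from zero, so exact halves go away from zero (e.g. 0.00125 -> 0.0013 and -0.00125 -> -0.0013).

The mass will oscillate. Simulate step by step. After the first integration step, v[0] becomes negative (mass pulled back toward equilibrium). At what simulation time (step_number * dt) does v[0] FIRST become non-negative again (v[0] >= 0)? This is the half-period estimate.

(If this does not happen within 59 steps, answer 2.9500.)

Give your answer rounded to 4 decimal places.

Answer: 2.5000

Derivation:
Step 0: x=[5.2000] v=[0.0000]
Step 1: x=[5.1877] v=[-0.2454]
Step 2: x=[5.1632] v=[-0.4898]
Step 3: x=[5.1266] v=[-0.7323]
Step 4: x=[5.0780] v=[-0.9719]
Step 5: x=[5.0176] v=[-1.2077]
Step 6: x=[4.9457] v=[-1.4387]
Step 7: x=[4.8625] v=[-1.6640]
Step 8: x=[4.7684] v=[-1.8827]
Step 9: x=[4.6637] v=[-2.0940]
Step 10: x=[4.5489] v=[-2.2970]
Step 11: x=[4.4244] v=[-2.4909]
Step 12: x=[4.2907] v=[-2.6749]
Step 13: x=[4.1483] v=[-2.8483]
Step 14: x=[3.9978] v=[-3.0105]
Step 15: x=[3.8398] v=[-3.1607]
Step 16: x=[3.6749] v=[-3.2984]
Step 17: x=[3.5037] v=[-3.4231]
Step 18: x=[3.3270] v=[-3.5342]
Step 19: x=[3.1454] v=[-3.6313]
Step 20: x=[2.9597] v=[-3.7141]
Step 21: x=[2.7706] v=[-3.7822]
Step 22: x=[2.5788] v=[-3.8353]
Step 23: x=[2.3851] v=[-3.8732]
Step 24: x=[2.1903] v=[-3.8958]
Step 25: x=[1.9952] v=[-3.9030]
Step 26: x=[1.8005] v=[-3.8947]
Step 27: x=[1.6070] v=[-3.8710]
Step 28: x=[1.4154] v=[-3.8320]
Step 29: x=[1.2265] v=[-3.7778]
Step 30: x=[1.0411] v=[-3.7087]
Step 31: x=[0.8599] v=[-3.6249]
Step 32: x=[0.6836] v=[-3.5267]
Step 33: x=[0.5129] v=[-3.4146]
Step 34: x=[0.3485] v=[-3.2890]
Step 35: x=[0.1910] v=[-3.1503]
Step 36: x=[0.0410] v=[-2.9992]
Step 37: x=[-0.1008] v=[-2.8362]
Step 38: x=[-0.2339] v=[-2.6620]
Step 39: x=[-0.3578] v=[-2.4772]
Step 40: x=[-0.4719] v=[-2.2826]
Step 41: x=[-0.5759] v=[-2.0790]
Step 42: x=[-0.6693] v=[-1.8672]
Step 43: x=[-0.7517] v=[-1.6480]
Step 44: x=[-0.8228] v=[-1.4222]
Step 45: x=[-0.8823] v=[-1.1908]
Step 46: x=[-0.9300] v=[-0.9547]
Step 47: x=[-0.9657] v=[-0.7148]
Step 48: x=[-0.9893] v=[-0.4721]
Step 49: x=[-1.0007] v=[-0.2275]
Step 50: x=[-0.9998] v=[0.0180]
First v>=0 after going negative at step 50, time=2.5000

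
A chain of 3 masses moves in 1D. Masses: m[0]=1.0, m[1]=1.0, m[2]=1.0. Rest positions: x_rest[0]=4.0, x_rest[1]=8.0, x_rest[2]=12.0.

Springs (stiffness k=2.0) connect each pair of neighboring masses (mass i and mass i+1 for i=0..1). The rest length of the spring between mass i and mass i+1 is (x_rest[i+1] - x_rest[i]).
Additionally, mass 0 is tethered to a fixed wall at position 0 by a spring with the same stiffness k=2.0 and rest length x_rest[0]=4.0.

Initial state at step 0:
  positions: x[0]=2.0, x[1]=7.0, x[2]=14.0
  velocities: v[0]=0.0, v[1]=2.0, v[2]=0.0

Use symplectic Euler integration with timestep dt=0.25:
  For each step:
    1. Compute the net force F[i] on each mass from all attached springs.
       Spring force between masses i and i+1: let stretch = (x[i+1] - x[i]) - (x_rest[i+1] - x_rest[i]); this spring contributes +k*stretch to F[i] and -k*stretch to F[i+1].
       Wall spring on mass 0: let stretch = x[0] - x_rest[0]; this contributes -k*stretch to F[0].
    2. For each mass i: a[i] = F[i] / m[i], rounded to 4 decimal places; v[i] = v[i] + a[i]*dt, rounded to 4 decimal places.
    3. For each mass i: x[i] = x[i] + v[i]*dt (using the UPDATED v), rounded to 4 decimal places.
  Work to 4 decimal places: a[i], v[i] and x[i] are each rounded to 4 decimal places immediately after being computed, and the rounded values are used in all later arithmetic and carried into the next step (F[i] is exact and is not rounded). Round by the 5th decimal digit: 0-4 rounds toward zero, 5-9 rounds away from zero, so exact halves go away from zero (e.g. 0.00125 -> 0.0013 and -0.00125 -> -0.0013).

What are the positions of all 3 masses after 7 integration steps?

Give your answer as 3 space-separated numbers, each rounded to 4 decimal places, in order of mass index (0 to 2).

Step 0: x=[2.0000 7.0000 14.0000] v=[0.0000 2.0000 0.0000]
Step 1: x=[2.3750 7.7500 13.6250] v=[1.5000 3.0000 -1.5000]
Step 2: x=[3.1250 8.5625 13.0156] v=[3.0000 3.2500 -2.4375]
Step 3: x=[4.1641 9.2520 12.3496] v=[4.1563 2.7578 -2.6641]
Step 4: x=[5.3187 9.6927 11.7964] v=[4.6182 1.7627 -2.2129]
Step 5: x=[6.3552 9.8496 11.4802] v=[4.1459 0.6276 -1.2648]
Step 6: x=[7.0341 9.7735 11.4602] v=[2.7155 -0.3043 -0.0801]
Step 7: x=[7.1762 9.5658 11.7294] v=[0.5682 -0.8307 1.0766]

Answer: 7.1762 9.5658 11.7294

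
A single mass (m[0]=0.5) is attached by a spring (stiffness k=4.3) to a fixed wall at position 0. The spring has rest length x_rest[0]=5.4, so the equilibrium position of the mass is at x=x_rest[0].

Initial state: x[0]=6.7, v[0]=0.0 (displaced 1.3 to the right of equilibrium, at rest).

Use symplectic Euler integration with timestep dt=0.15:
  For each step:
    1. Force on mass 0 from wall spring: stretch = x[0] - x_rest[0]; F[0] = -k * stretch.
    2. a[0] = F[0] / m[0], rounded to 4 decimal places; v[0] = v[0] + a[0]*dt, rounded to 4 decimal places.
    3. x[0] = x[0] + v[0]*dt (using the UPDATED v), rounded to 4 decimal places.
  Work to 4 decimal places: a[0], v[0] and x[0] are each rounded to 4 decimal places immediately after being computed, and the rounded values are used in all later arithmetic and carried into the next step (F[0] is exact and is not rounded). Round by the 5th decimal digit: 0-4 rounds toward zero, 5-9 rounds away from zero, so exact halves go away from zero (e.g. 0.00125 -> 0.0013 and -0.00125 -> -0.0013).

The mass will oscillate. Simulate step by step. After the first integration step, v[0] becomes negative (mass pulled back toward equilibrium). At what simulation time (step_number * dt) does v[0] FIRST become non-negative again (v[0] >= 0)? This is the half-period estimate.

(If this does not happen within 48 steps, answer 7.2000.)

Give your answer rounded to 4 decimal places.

Answer: 1.2000

Derivation:
Step 0: x=[6.7000] v=[0.0000]
Step 1: x=[6.4485] v=[-1.6770]
Step 2: x=[5.9941] v=[-3.0296]
Step 3: x=[5.4247] v=[-3.7960]
Step 4: x=[4.8505] v=[-3.8279]
Step 5: x=[4.3827] v=[-3.1190]
Step 6: x=[4.1117] v=[-1.8067]
Step 7: x=[4.0900] v=[-0.1448]
Step 8: x=[4.3218] v=[1.5451]
First v>=0 after going negative at step 8, time=1.2000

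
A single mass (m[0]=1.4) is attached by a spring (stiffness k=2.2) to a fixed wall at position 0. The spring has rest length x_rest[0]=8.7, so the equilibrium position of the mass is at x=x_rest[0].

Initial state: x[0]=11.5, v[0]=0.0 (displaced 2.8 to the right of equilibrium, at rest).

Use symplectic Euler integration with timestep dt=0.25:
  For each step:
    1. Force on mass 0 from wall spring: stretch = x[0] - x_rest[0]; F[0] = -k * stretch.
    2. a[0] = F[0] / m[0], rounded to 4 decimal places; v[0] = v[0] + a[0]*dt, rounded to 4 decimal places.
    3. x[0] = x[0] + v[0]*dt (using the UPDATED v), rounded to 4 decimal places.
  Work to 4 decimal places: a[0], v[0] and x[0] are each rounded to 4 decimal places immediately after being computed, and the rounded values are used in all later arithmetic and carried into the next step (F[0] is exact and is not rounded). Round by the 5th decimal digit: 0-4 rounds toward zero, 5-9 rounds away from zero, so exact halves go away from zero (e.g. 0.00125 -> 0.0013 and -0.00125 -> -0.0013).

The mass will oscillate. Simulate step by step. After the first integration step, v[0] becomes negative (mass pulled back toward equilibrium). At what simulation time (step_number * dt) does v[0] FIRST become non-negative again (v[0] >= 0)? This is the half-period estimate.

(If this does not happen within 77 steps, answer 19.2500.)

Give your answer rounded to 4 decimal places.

Answer: 2.5000

Derivation:
Step 0: x=[11.5000] v=[0.0000]
Step 1: x=[11.2250] v=[-1.1000]
Step 2: x=[10.7020] v=[-2.0920]
Step 3: x=[9.9824] v=[-2.8785]
Step 4: x=[9.1368] v=[-3.3823]
Step 5: x=[8.2483] v=[-3.5539]
Step 6: x=[7.4042] v=[-3.3765]
Step 7: x=[6.6874] v=[-2.8674]
Step 8: x=[6.1682] v=[-2.0767]
Step 9: x=[5.8977] v=[-1.0821]
Step 10: x=[5.9024] v=[0.0188]
First v>=0 after going negative at step 10, time=2.5000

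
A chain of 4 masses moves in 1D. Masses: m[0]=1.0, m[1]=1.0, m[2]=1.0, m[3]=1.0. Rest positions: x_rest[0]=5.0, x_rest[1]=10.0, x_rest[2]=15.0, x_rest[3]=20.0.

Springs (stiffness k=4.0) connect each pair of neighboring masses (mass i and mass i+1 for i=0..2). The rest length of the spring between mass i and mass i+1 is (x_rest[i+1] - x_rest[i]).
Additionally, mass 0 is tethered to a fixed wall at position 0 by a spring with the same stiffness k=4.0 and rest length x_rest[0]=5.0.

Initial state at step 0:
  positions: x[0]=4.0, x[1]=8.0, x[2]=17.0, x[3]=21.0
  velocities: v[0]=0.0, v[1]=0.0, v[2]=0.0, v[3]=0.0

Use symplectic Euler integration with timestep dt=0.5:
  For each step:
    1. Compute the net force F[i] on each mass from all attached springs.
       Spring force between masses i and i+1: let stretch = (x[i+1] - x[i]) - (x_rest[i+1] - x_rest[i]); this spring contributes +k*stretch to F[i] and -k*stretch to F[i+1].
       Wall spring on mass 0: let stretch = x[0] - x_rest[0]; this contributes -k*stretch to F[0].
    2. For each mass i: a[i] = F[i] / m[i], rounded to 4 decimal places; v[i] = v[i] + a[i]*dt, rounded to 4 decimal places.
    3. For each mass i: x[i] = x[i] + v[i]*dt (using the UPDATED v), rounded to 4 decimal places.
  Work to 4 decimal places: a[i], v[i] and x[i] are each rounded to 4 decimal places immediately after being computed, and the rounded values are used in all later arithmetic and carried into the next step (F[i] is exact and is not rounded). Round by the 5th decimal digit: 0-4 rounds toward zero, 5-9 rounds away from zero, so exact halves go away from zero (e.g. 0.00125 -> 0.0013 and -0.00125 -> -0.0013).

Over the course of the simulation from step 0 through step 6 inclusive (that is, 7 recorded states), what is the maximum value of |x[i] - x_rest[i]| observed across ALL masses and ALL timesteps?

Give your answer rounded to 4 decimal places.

Answer: 4.0000

Derivation:
Step 0: x=[4.0000 8.0000 17.0000 21.0000] v=[0.0000 0.0000 0.0000 0.0000]
Step 1: x=[4.0000 13.0000 12.0000 22.0000] v=[0.0000 10.0000 -10.0000 2.0000]
Step 2: x=[9.0000 8.0000 18.0000 18.0000] v=[10.0000 -10.0000 12.0000 -8.0000]
Step 3: x=[4.0000 14.0000 14.0000 19.0000] v=[-10.0000 12.0000 -8.0000 2.0000]
Step 4: x=[5.0000 10.0000 15.0000 20.0000] v=[2.0000 -8.0000 2.0000 2.0000]
Step 5: x=[6.0000 6.0000 16.0000 21.0000] v=[2.0000 -8.0000 2.0000 2.0000]
Step 6: x=[1.0000 12.0000 12.0000 22.0000] v=[-10.0000 12.0000 -8.0000 2.0000]
Max displacement = 4.0000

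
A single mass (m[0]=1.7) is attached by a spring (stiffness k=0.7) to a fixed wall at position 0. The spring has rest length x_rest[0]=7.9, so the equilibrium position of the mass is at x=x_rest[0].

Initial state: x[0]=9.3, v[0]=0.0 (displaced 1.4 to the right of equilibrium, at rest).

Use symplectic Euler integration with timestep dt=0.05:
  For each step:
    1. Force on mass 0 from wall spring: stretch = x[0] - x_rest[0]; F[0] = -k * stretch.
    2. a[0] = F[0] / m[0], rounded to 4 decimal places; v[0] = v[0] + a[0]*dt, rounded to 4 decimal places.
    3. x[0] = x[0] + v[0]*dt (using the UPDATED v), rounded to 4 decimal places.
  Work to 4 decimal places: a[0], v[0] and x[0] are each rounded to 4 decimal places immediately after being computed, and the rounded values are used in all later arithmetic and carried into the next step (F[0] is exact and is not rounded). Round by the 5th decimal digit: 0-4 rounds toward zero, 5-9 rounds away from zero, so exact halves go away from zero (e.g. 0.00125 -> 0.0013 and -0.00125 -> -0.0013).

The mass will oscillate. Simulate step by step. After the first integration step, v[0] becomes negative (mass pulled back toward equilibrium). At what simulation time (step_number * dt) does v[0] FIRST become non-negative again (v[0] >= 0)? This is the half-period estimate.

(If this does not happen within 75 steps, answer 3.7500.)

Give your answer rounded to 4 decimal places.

Answer: 3.7500

Derivation:
Step 0: x=[9.3000] v=[0.0000]
Step 1: x=[9.2986] v=[-0.0288]
Step 2: x=[9.2957] v=[-0.0576]
Step 3: x=[9.2914] v=[-0.0863]
Step 4: x=[9.2857] v=[-0.1149]
Step 5: x=[9.2785] v=[-0.1434]
Step 6: x=[9.2699] v=[-0.1718]
Step 7: x=[9.2599] v=[-0.2000]
Step 8: x=[9.2485] v=[-0.2280]
Step 9: x=[9.2357] v=[-0.2558]
Step 10: x=[9.2215] v=[-0.2833]
Step 11: x=[9.2060] v=[-0.3105]
Step 12: x=[9.1891] v=[-0.3374]
Step 13: x=[9.1709] v=[-0.3639]
Step 14: x=[9.1514] v=[-0.3901]
Step 15: x=[9.1306] v=[-0.4159]
Step 16: x=[9.1085] v=[-0.4412]
Step 17: x=[9.0852] v=[-0.4661]
Step 18: x=[9.0607] v=[-0.4905]
Step 19: x=[9.0350] v=[-0.5144]
Step 20: x=[9.0081] v=[-0.5378]
Step 21: x=[8.9801] v=[-0.5606]
Step 22: x=[8.9510] v=[-0.5828]
Step 23: x=[8.9208] v=[-0.6044]
Step 24: x=[8.8895] v=[-0.6254]
Step 25: x=[8.8572] v=[-0.6458]
Step 26: x=[8.8239] v=[-0.6655]
Step 27: x=[8.7897] v=[-0.6845]
Step 28: x=[8.7546] v=[-0.7028]
Step 29: x=[8.7186] v=[-0.7204]
Step 30: x=[8.6817] v=[-0.7373]
Step 31: x=[8.6440] v=[-0.7534]
Step 32: x=[8.6056] v=[-0.7687]
Step 33: x=[8.5664] v=[-0.7832]
Step 34: x=[8.5266] v=[-0.7969]
Step 35: x=[8.4861] v=[-0.8098]
Step 36: x=[8.4450] v=[-0.8219]
Step 37: x=[8.4033] v=[-0.8331]
Step 38: x=[8.3611] v=[-0.8435]
Step 39: x=[8.3185] v=[-0.8530]
Step 40: x=[8.2754] v=[-0.8616]
Step 41: x=[8.2319] v=[-0.8693]
Step 42: x=[8.1881] v=[-0.8761]
Step 43: x=[8.1440] v=[-0.8820]
Step 44: x=[8.0997] v=[-0.8870]
Step 45: x=[8.0551] v=[-0.8911]
Step 46: x=[8.0104] v=[-0.8943]
Step 47: x=[7.9656] v=[-0.8966]
Step 48: x=[7.9207] v=[-0.8980]
Step 49: x=[7.8758] v=[-0.8984]
Step 50: x=[7.8309] v=[-0.8979]
Step 51: x=[7.7861] v=[-0.8965]
Step 52: x=[7.7414] v=[-0.8942]
Step 53: x=[7.6969] v=[-0.8909]
Step 54: x=[7.6526] v=[-0.8867]
Step 55: x=[7.6085] v=[-0.8816]
Step 56: x=[7.5647] v=[-0.8756]
Step 57: x=[7.5213] v=[-0.8687]
Step 58: x=[7.4783] v=[-0.8609]
Step 59: x=[7.4357] v=[-0.8522]
Step 60: x=[7.3936] v=[-0.8426]
Step 61: x=[7.3520] v=[-0.8322]
Step 62: x=[7.3110] v=[-0.8209]
Step 63: x=[7.2706] v=[-0.8088]
Step 64: x=[7.2308] v=[-0.7958]
Step 65: x=[7.1917] v=[-0.7820]
Step 66: x=[7.1533] v=[-0.7674]
Step 67: x=[7.1157] v=[-0.7520]
Step 68: x=[7.0789] v=[-0.7359]
Step 69: x=[7.0430] v=[-0.7190]
Step 70: x=[7.0079] v=[-0.7014]
Step 71: x=[6.9738] v=[-0.6830]
Step 72: x=[6.9406] v=[-0.6639]
Step 73: x=[6.9084] v=[-0.6442]
Step 74: x=[6.8772] v=[-0.6238]
Step 75: x=[6.8471] v=[-0.6027]
v[0] did not become non-negative within 75 steps; using fallback time=3.7500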